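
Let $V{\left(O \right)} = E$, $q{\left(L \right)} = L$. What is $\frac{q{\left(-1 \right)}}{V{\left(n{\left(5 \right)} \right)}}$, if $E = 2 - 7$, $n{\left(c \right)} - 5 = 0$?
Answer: $\frac{1}{5} \approx 0.2$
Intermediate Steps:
$n{\left(c \right)} = 5$ ($n{\left(c \right)} = 5 + 0 = 5$)
$E = -5$ ($E = 2 - 7 = -5$)
$V{\left(O \right)} = -5$
$\frac{q{\left(-1 \right)}}{V{\left(n{\left(5 \right)} \right)}} = - \frac{1}{-5} = \left(-1\right) \left(- \frac{1}{5}\right) = \frac{1}{5}$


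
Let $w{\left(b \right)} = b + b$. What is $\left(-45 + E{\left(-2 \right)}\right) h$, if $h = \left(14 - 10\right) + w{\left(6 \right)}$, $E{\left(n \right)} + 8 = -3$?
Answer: $-896$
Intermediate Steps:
$w{\left(b \right)} = 2 b$
$E{\left(n \right)} = -11$ ($E{\left(n \right)} = -8 - 3 = -11$)
$h = 16$ ($h = \left(14 - 10\right) + 2 \cdot 6 = 4 + 12 = 16$)
$\left(-45 + E{\left(-2 \right)}\right) h = \left(-45 - 11\right) 16 = \left(-56\right) 16 = -896$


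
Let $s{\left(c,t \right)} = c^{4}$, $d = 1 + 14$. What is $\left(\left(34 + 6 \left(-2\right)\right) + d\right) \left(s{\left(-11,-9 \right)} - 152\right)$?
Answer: $536093$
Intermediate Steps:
$d = 15$
$\left(\left(34 + 6 \left(-2\right)\right) + d\right) \left(s{\left(-11,-9 \right)} - 152\right) = \left(\left(34 + 6 \left(-2\right)\right) + 15\right) \left(\left(-11\right)^{4} - 152\right) = \left(\left(34 - 12\right) + 15\right) \left(14641 - 152\right) = \left(22 + 15\right) 14489 = 37 \cdot 14489 = 536093$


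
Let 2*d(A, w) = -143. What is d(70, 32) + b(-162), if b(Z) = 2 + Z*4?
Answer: -1435/2 ≈ -717.50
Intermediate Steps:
d(A, w) = -143/2 (d(A, w) = (½)*(-143) = -143/2)
b(Z) = 2 + 4*Z
d(70, 32) + b(-162) = -143/2 + (2 + 4*(-162)) = -143/2 + (2 - 648) = -143/2 - 646 = -1435/2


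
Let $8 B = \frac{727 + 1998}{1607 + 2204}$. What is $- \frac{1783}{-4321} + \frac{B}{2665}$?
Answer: $\frac{28976290377}{70216699384} \approx 0.41267$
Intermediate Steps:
$B = \frac{2725}{30488}$ ($B = \frac{\left(727 + 1998\right) \frac{1}{1607 + 2204}}{8} = \frac{2725 \cdot \frac{1}{3811}}{8} = \frac{1}{8} \cdot \frac{2725}{3811} = \frac{2725}{30488} \approx 0.089379$)
$- \frac{1783}{-4321} + \frac{B}{2665} = - \frac{1783}{-4321} + \frac{2725}{30488 \cdot 2665} = \left(-1783\right) \left(- \frac{1}{4321}\right) + \frac{2725}{30488} \cdot \frac{1}{2665} = \frac{1783}{4321} + \frac{545}{16250104} = \frac{28976290377}{70216699384}$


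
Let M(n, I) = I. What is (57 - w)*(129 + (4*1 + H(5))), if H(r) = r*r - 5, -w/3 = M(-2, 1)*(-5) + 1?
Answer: 6885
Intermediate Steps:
w = 12 (w = -3*(1*(-5) + 1) = -3*(-5 + 1) = -3*(-4) = 12)
H(r) = -5 + r² (H(r) = r² - 5 = -5 + r²)
(57 - w)*(129 + (4*1 + H(5))) = (57 - 1*12)*(129 + (4*1 + (-5 + 5²))) = (57 - 12)*(129 + (4 + (-5 + 25))) = 45*(129 + (4 + 20)) = 45*(129 + 24) = 45*153 = 6885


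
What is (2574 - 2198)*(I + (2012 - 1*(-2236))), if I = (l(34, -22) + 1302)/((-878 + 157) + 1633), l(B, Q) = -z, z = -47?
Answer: 9586825/6 ≈ 1.5978e+6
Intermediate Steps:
l(B, Q) = 47 (l(B, Q) = -1*(-47) = 47)
I = 71/48 (I = (47 + 1302)/((-878 + 157) + 1633) = 1349/(-721 + 1633) = 1349/912 = 1349*(1/912) = 71/48 ≈ 1.4792)
(2574 - 2198)*(I + (2012 - 1*(-2236))) = (2574 - 2198)*(71/48 + (2012 - 1*(-2236))) = 376*(71/48 + (2012 + 2236)) = 376*(71/48 + 4248) = 376*(203975/48) = 9586825/6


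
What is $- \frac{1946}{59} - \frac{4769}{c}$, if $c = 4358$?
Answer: $- \frac{8762039}{257122} \approx -34.077$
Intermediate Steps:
$- \frac{1946}{59} - \frac{4769}{c} = - \frac{1946}{59} - \frac{4769}{4358} = - \frac{8762039}{257122}$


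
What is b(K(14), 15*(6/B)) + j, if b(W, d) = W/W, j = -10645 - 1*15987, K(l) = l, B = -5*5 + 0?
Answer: -26631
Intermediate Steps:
B = -25 (B = -25 + 0 = -25)
j = -26632 (j = -10645 - 15987 = -26632)
b(W, d) = 1
b(K(14), 15*(6/B)) + j = 1 - 26632 = -26631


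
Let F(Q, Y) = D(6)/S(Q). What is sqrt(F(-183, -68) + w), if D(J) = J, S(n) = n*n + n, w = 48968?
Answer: sqrt(1508880419319)/5551 ≈ 221.29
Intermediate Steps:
S(n) = n + n**2 (S(n) = n**2 + n = n + n**2)
F(Q, Y) = 6/(Q*(1 + Q)) (F(Q, Y) = 6/((Q*(1 + Q))) = 6*(1/(Q*(1 + Q))) = 6/(Q*(1 + Q)))
sqrt(F(-183, -68) + w) = sqrt(6/(-183*(1 - 183)) + 48968) = sqrt(6*(-1/183)/(-182) + 48968) = sqrt(6*(-1/183)*(-1/182) + 48968) = sqrt(1/5551 + 48968) = sqrt(271821369/5551) = sqrt(1508880419319)/5551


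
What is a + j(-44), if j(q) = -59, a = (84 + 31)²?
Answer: 13166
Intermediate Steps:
a = 13225 (a = 115² = 13225)
a + j(-44) = 13225 - 59 = 13166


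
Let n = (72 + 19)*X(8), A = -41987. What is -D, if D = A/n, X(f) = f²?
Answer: 41987/5824 ≈ 7.2093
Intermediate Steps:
n = 5824 (n = (72 + 19)*8² = 91*64 = 5824)
D = -41987/5824 ≈ -7.2093
-D = -1*(-41987/5824) = 41987/5824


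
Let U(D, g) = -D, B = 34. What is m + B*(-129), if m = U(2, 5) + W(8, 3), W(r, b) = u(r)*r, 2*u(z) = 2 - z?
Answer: -4412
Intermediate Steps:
u(z) = 1 - z/2 (u(z) = (2 - z)/2 = 1 - z/2)
W(r, b) = r*(1 - r/2) (W(r, b) = (1 - r/2)*r = r*(1 - r/2))
m = -26 (m = -1*2 + (1/2)*8*(2 - 1*8) = -2 + (1/2)*8*(2 - 8) = -2 + (1/2)*8*(-6) = -2 - 24 = -26)
m + B*(-129) = -26 + 34*(-129) = -26 - 4386 = -4412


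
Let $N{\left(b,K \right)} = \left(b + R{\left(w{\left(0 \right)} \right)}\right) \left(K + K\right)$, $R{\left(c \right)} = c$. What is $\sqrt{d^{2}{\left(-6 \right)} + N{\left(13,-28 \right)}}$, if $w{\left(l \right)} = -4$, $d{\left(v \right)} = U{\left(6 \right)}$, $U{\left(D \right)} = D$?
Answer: $6 i \sqrt{13} \approx 21.633 i$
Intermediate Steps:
$d{\left(v \right)} = 6$
$N{\left(b,K \right)} = 2 K \left(-4 + b\right)$ ($N{\left(b,K \right)} = \left(b - 4\right) \left(K + K\right) = \left(-4 + b\right) 2 K = 2 K \left(-4 + b\right)$)
$\sqrt{d^{2}{\left(-6 \right)} + N{\left(13,-28 \right)}} = \sqrt{6^{2} + 2 \left(-28\right) \left(-4 + 13\right)} = \sqrt{36 + 2 \left(-28\right) 9} = \sqrt{36 - 504} = \sqrt{-468} = 6 i \sqrt{13}$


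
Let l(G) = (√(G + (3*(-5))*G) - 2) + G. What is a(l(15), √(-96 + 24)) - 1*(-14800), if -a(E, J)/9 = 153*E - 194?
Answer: -1355 - 1377*I*√210 ≈ -1355.0 - 19955.0*I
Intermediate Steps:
l(G) = -2 + G + √14*√(-G) (l(G) = (√(G - 15*G) - 2) + G = (√(-14*G) - 2) + G = (√14*√(-G) - 2) + G = (-2 + √14*√(-G)) + G = -2 + G + √14*√(-G))
a(E, J) = 1746 - 1377*E (a(E, J) = -9*(153*E - 194) = -9*(-194 + 153*E) = 1746 - 1377*E)
a(l(15), √(-96 + 24)) - 1*(-14800) = (1746 - 1377*(-2 + 15 + √14*√(-1*15))) - 1*(-14800) = (1746 - 1377*(-2 + 15 + √14*√(-15))) + 14800 = (1746 - 1377*(-2 + 15 + √14*(I*√15))) + 14800 = (1746 - 1377*(-2 + 15 + I*√210)) + 14800 = (1746 - 1377*(13 + I*√210)) + 14800 = (1746 + (-17901 - 1377*I*√210)) + 14800 = (-16155 - 1377*I*√210) + 14800 = -1355 - 1377*I*√210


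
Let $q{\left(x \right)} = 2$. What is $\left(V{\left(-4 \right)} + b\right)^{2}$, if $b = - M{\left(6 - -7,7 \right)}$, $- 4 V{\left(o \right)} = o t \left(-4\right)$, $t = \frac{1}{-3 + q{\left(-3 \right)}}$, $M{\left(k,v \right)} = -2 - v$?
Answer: $169$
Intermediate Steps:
$t = -1$ ($t = \frac{1}{-3 + 2} = \frac{1}{-1} = -1$)
$V{\left(o \right)} = - o$ ($V{\left(o \right)} = - \frac{o \left(-1\right) \left(-4\right)}{4} = - \frac{- o \left(-4\right)}{4} = - \frac{4 o}{4} = - o$)
$b = 9$ ($b = - (-2 - 7) = \left(-1\right) \left(-9\right) = 9$)
$\left(V{\left(-4 \right)} + b\right)^{2} = \left(\left(-1\right) \left(-4\right) + 9\right)^{2} = \left(4 + 9\right)^{2} = 13^{2} = 169$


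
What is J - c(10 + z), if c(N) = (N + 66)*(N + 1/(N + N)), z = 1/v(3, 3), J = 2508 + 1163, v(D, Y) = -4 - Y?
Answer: 6580367/2254 ≈ 2919.4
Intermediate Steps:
J = 3671
z = -1/7 (z = 1/(-4 - 1*3) = 1/(-4 - 3) = 1/(-7) = -1/7 ≈ -0.14286)
c(N) = (66 + N)*(N + 1/(2*N))
J - c(10 + z) = 3671 - (1/2 + (10 - 1/7)**2 + 33/(10 - 1/7) + 66*(10 - 1/7)) = 3671 - (1/2 + (69/7)**2 + 33/(69/7) + 66*(69/7)) = 3671 - (1/2 + 4761/49 + 33*(7/69) + 4554/7) = 3671 - (1/2 + 4761/49 + 77/23 + 4554/7) = 3671 - 1*1694067/2254 = 3671 - 1694067/2254 = 6580367/2254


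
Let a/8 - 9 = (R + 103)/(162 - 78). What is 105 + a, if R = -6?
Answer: 3911/21 ≈ 186.24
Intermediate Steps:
a = 1706/21 (a = 72 + 8*((-6 + 103)/(162 - 78)) = 72 + 8*(97/84) = 72 + 194/21 = 1706/21 ≈ 81.238)
105 + a = 105 + 1706/21 = 3911/21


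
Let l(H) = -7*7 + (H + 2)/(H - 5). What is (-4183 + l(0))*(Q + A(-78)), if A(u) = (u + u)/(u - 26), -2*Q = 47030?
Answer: 497592687/5 ≈ 9.9519e+7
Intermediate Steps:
Q = -23515 (Q = -1/2*47030 = -23515)
l(H) = -49 + (2 + H)/(-5 + H)
A(u) = 2*u/(-26 + u) (A(u) = (2*u)/(-26 + u) = 2*u/(-26 + u))
(-4183 + l(0))*(Q + A(-78)) = (-4183 + (247 - 48*0)/(-5 + 0))*(-23515 + 2*(-78)/(-26 - 78)) = (-4183 + (247 + 0)/(-5))*(-23515 + 2*(-78)/(-104)) = (-4183 - 1/5*247)*(-23515 + 2*(-78)*(-1/104)) = (-4183 - 247/5)*(-23515 + 3/2) = -21162/5*(-47027/2) = 497592687/5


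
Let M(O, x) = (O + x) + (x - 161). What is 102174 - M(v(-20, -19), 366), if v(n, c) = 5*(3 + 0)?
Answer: 101588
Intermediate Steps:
v(n, c) = 15 (v(n, c) = 5*3 = 15)
M(O, x) = -161 + O + 2*x (M(O, x) = (O + x) + (-161 + x) = -161 + O + 2*x)
102174 - M(v(-20, -19), 366) = 102174 - (-161 + 15 + 2*366) = 102174 - (-161 + 15 + 732) = 102174 - 1*586 = 102174 - 586 = 101588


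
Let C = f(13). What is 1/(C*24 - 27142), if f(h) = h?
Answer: -1/26830 ≈ -3.7272e-5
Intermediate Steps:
C = 13
1/(C*24 - 27142) = 1/(13*24 - 27142) = 1/(312 - 27142) = 1/(-26830) = -1/26830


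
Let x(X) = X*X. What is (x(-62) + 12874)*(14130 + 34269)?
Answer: 809134482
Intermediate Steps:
x(X) = X²
(x(-62) + 12874)*(14130 + 34269) = ((-62)² + 12874)*(14130 + 34269) = (3844 + 12874)*48399 = 16718*48399 = 809134482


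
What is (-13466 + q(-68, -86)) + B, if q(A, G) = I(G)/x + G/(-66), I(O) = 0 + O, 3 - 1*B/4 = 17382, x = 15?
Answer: -13692761/165 ≈ -82986.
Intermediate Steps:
B = -69516 (B = 12 - 4*17382 = 12 - 69528 = -69516)
I(O) = O
q(A, G) = 17*G/330 (q(A, G) = G/15 + G/(-66) = G*(1/15) + G*(-1/66) = G/15 - G/66 = 17*G/330)
(-13466 + q(-68, -86)) + B = (-13466 + (17/330)*(-86)) - 69516 = (-13466 - 731/165) - 69516 = -2222621/165 - 69516 = -13692761/165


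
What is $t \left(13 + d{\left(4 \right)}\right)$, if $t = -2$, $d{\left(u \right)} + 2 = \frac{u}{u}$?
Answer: $-24$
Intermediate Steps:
$d{\left(u \right)} = -1$ ($d{\left(u \right)} = -2 + \frac{u}{u} = -2 + 1 = -1$)
$t \left(13 + d{\left(4 \right)}\right) = - 2 \left(13 - 1\right) = \left(-2\right) 12 = -24$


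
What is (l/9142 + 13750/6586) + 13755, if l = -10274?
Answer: 207058937249/15052303 ≈ 13756.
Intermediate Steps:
(l/9142 + 13750/6586) + 13755 = (-10274/9142 + 13750/6586) + 13755 = (-10274*1/9142 + 13750*(1/6586)) + 13755 = (-5137/4571 + 6875/3293) + 13755 = 14509484/15052303 + 13755 = 207058937249/15052303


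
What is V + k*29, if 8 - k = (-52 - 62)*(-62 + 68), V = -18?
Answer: 20050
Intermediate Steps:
k = 692 (k = 8 - (-52 - 62)*(-62 + 68) = 8 - (-114)*6 = 8 - 1*(-684) = 8 + 684 = 692)
V + k*29 = -18 + 692*29 = -18 + 20068 = 20050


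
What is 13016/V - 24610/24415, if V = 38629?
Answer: -126574810/188625407 ≈ -0.67104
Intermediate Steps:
13016/V - 24610/24415 = 13016/38629 - 24610/24415 = 13016*(1/38629) - 24610*1/24415 = 13016/38629 - 4922/4883 = -126574810/188625407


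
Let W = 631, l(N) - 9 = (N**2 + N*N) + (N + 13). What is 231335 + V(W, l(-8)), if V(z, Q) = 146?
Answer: 231481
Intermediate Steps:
l(N) = 22 + N + 2*N**2 (l(N) = 9 + ((N**2 + N*N) + (N + 13)) = 9 + ((N**2 + N**2) + (13 + N)) = 9 + (2*N**2 + (13 + N)) = 9 + (13 + N + 2*N**2) = 22 + N + 2*N**2)
231335 + V(W, l(-8)) = 231335 + 146 = 231481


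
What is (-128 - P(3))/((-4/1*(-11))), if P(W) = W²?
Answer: -137/44 ≈ -3.1136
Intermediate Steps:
(-128 - P(3))/((-4/1*(-11))) = (-128 - 1*3²)/((-4/1*(-11))) = (-128 - 1*9)/((-4*1*(-11))) = (-128 - 9)/((-4*(-11))) = -137/((-1*(-44))) = -137/44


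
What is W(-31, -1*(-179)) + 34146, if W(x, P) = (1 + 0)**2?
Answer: 34147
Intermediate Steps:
W(x, P) = 1 (W(x, P) = 1**2 = 1)
W(-31, -1*(-179)) + 34146 = 1 + 34146 = 34147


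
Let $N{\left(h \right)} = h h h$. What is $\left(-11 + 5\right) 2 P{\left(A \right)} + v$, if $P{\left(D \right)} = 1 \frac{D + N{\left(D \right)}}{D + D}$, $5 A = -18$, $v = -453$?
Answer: $- \frac{13419}{25} \approx -536.76$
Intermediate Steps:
$A = - \frac{18}{5}$ ($A = \frac{1}{5} \left(-18\right) = - \frac{18}{5} \approx -3.6$)
$N{\left(h \right)} = h^{3}$ ($N{\left(h \right)} = h^{2} h = h^{3}$)
$P{\left(D \right)} = \frac{D + D^{3}}{2 D}$ ($P{\left(D \right)} = 1 \frac{D + D^{3}}{D + D} = 1 \frac{D + D^{3}}{2 D} = \frac{D + D^{3}}{2 D}$)
$\left(-11 + 5\right) 2 P{\left(A \right)} + v = \left(-11 + 5\right) 2 \left(\frac{1}{2} + \frac{\left(- \frac{18}{5}\right)^{2}}{2}\right) - 453 = \left(-6\right) 2 \left(\frac{1}{2} + \frac{1}{2} \cdot \frac{324}{25}\right) - 453 = - 12 \left(\frac{1}{2} + \frac{162}{25}\right) - 453 = \left(-12\right) \frac{349}{50} - 453 = - \frac{2094}{25} - 453 = - \frac{13419}{25}$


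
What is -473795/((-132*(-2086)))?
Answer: -67685/39336 ≈ -1.7207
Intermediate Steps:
-473795/((-132*(-2086))) = -473795/275352 = -473795*1/275352 = -67685/39336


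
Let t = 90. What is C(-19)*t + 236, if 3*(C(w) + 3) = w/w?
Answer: -4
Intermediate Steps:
C(w) = -8/3 (C(w) = -3 + (w/w)/3 = -3 + (⅓)*1 = -3 + ⅓ = -8/3)
C(-19)*t + 236 = -8/3*90 + 236 = -240 + 236 = -4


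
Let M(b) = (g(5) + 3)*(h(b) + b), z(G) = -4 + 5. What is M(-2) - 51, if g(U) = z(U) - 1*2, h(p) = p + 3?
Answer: -53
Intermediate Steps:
z(G) = 1
h(p) = 3 + p
g(U) = -1 (g(U) = 1 - 1*2 = 1 - 2 = -1)
M(b) = 6 + 4*b (M(b) = (-1 + 3)*((3 + b) + b) = 2*(3 + 2*b) = 6 + 4*b)
M(-2) - 51 = (6 + 4*(-2)) - 51 = (6 - 8) - 51 = -2 - 51 = -53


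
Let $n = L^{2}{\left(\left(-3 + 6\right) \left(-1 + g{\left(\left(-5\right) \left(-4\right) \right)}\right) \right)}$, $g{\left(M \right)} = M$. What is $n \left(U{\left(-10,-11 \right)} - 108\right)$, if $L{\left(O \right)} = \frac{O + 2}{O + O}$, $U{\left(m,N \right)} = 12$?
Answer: $- \frac{27848}{1083} \approx -25.714$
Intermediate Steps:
$L{\left(O \right)} = \frac{2 + O}{2 O}$
$n = \frac{3481}{12996}$ ($n = \left(\frac{2 + \left(-3 + 6\right) \left(-1 - -20\right)}{2 \left(-3 + 6\right) \left(-1 - -20\right)}\right)^{2} = \left(\frac{2 + 3 \left(-1 + 20\right)}{2 \cdot 3 \left(-1 + 20\right)}\right)^{2} = \left(\frac{2 + 3 \cdot 19}{2 \cdot 3 \cdot 19}\right)^{2} = \left(\frac{2 + 57}{2 \cdot 57}\right)^{2} = \left(\frac{1}{2} \cdot \frac{1}{57} \cdot 59\right)^{2} = \left(\frac{59}{114}\right)^{2} = \frac{3481}{12996} \approx 0.26785$)
$n \left(U{\left(-10,-11 \right)} - 108\right) = \frac{3481 \left(12 - 108\right)}{12996} = \frac{3481}{12996} \left(-96\right) = - \frac{27848}{1083}$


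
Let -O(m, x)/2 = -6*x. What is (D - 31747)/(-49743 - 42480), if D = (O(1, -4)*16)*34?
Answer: 57859/92223 ≈ 0.62738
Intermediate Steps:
O(m, x) = 12*x (O(m, x) = -(-12)*x = 12*x)
D = -26112 (D = ((12*(-4))*16)*34 = -48*16*34 = -768*34 = -26112)
(D - 31747)/(-49743 - 42480) = (-26112 - 31747)/(-49743 - 42480) = -57859/(-92223) = -57859*(-1/92223) = 57859/92223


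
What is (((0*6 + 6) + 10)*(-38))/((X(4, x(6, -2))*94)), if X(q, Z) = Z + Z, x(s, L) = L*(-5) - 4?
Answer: -76/141 ≈ -0.53901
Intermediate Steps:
x(s, L) = -4 - 5*L (x(s, L) = -5*L - 4 = -4 - 5*L)
X(q, Z) = 2*Z
(((0*6 + 6) + 10)*(-38))/((X(4, x(6, -2))*94)) = (((0*6 + 6) + 10)*(-38))/(((2*(-4 - 5*(-2)))*94)) = (((0 + 6) + 10)*(-38))/(((2*(-4 + 10))*94)) = ((6 + 10)*(-38))/(((2*6)*94)) = (16*(-38))/((12*94)) = -608/1128 = -608*1/1128 = -76/141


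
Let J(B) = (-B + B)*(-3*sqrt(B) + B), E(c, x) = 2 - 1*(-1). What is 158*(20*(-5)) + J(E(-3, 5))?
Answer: -15800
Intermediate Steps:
E(c, x) = 3 (E(c, x) = 2 + 1 = 3)
J(B) = 0 (J(B) = 0*(B - 3*sqrt(B)) = 0)
158*(20*(-5)) + J(E(-3, 5)) = 158*(20*(-5)) + 0 = 158*(-100) + 0 = -15800 + 0 = -15800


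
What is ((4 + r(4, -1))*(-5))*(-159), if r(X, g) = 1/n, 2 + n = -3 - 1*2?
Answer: 21465/7 ≈ 3066.4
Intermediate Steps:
n = -7 (n = -2 + (-3 - 1*2) = -2 + (-3 - 2) = -2 - 5 = -7)
r(X, g) = -⅐ (r(X, g) = 1/(-7) = -⅐)
((4 + r(4, -1))*(-5))*(-159) = ((4 - ⅐)*(-5))*(-159) = ((27/7)*(-5))*(-159) = -135/7*(-159) = 21465/7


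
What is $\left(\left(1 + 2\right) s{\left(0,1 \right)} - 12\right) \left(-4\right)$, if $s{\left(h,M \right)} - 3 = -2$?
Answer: $36$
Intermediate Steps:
$s{\left(h,M \right)} = 1$ ($s{\left(h,M \right)} = 3 - 2 = 1$)
$\left(\left(1 + 2\right) s{\left(0,1 \right)} - 12\right) \left(-4\right) = \left(\left(1 + 2\right) 1 - 12\right) \left(-4\right) = \left(3 \cdot 1 - 12\right) \left(-4\right) = \left(3 - 12\right) \left(-4\right) = \left(-9\right) \left(-4\right) = 36$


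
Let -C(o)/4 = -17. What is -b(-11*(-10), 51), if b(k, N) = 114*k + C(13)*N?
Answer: -16008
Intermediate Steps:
C(o) = 68 (C(o) = -4*(-17) = 68)
b(k, N) = 68*N + 114*k (b(k, N) = 114*k + 68*N = 68*N + 114*k)
-b(-11*(-10), 51) = -(68*51 + 114*(-11*(-10))) = -(3468 + 114*110) = -(3468 + 12540) = -1*16008 = -16008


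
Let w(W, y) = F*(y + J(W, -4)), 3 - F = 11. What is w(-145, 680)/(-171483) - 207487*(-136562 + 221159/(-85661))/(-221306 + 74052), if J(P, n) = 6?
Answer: -416229743048385354389/2163073682597802 ≈ -1.9243e+5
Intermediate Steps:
F = -8 (F = 3 - 1*11 = 3 - 11 = -8)
w(W, y) = -48 - 8*y (w(W, y) = -8*(y + 6) = -8*(6 + y) = -48 - 8*y)
w(-145, 680)/(-171483) - 207487*(-136562 + 221159/(-85661))/(-221306 + 74052) = (-48 - 8*680)/(-171483) - 207487*(-136562 + 221159/(-85661))/(-221306 + 74052) = (-48 - 5440)*(-1/171483) - 207487/((-147254/(-136562 + 221159*(-1/85661)))) = -5488*(-1/171483) - 207487/((-147254/(-136562 - 221159/85661))) = 5488/171483 - 207487/((-147254/(-11698258641/85661))) = 5488/171483 - 207487/((-147254*(-85661/11698258641))) = 5488/171483 - 207487/12613924894/11698258641 = 5488/171483 - 207487*11698258641/12613924894 = 5488/171483 - 2427236590645167/12613924894 = -416229743048385354389/2163073682597802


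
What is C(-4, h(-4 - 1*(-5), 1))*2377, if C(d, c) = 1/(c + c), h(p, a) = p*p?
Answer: 2377/2 ≈ 1188.5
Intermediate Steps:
h(p, a) = p²
C(d, c) = 1/(2*c)
C(-4, h(-4 - 1*(-5), 1))*2377 = (1/(2*((-4 - 1*(-5))²)))*2377 = (1/(2*((-4 + 5)²)))*2377 = (1/(2*(1²)))*2377 = ((½)/1)*2377 = ((½)*1)*2377 = (½)*2377 = 2377/2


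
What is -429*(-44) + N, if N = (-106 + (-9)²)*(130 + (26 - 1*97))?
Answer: 17401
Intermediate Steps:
N = -1475 (N = (-106 + 81)*(130 + (26 - 97)) = -25*(130 - 71) = -25*59 = -1475)
-429*(-44) + N = -429*(-44) - 1475 = 18876 - 1475 = 17401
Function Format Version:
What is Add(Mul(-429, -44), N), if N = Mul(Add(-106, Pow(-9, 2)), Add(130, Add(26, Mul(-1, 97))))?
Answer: 17401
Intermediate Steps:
N = -1475 (N = Mul(Add(-106, 81), Add(130, Add(26, -97))) = Mul(-25, Add(130, -71)) = Mul(-25, 59) = -1475)
Add(Mul(-429, -44), N) = Add(Mul(-429, -44), -1475) = Add(18876, -1475) = 17401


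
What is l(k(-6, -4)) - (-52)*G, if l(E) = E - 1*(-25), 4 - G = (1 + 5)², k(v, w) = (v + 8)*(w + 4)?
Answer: -1639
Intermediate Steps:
k(v, w) = (4 + w)*(8 + v) (k(v, w) = (8 + v)*(4 + w) = (4 + w)*(8 + v))
G = -32 (G = 4 - (1 + 5)² = 4 - 1*6² = 4 - 1*36 = 4 - 36 = -32)
l(E) = 25 + E (l(E) = E + 25 = 25 + E)
l(k(-6, -4)) - (-52)*G = (25 + (32 + 4*(-6) + 8*(-4) - 6*(-4))) - (-52)*(-32) = (25 + (32 - 24 - 32 + 24)) - 1*1664 = (25 + 0) - 1664 = 25 - 1664 = -1639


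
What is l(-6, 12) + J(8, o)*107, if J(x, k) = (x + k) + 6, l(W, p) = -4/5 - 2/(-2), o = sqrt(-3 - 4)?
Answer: 7491/5 + 107*I*sqrt(7) ≈ 1498.2 + 283.1*I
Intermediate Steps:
o = I*sqrt(7) (o = sqrt(-7) = I*sqrt(7) ≈ 2.6458*I)
l(W, p) = 1/5 (l(W, p) = -4*1/5 - 2*(-1/2) = -4/5 + 1 = 1/5)
J(x, k) = 6 + k + x (J(x, k) = (k + x) + 6 = 6 + k + x)
l(-6, 12) + J(8, o)*107 = 1/5 + (6 + I*sqrt(7) + 8)*107 = 1/5 + (14 + I*sqrt(7))*107 = 1/5 + (1498 + 107*I*sqrt(7)) = 7491/5 + 107*I*sqrt(7)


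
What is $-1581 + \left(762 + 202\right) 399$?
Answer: $383055$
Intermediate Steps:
$-1581 + \left(762 + 202\right) 399 = -1581 + 964 \cdot 399 = -1581 + 384636 = 383055$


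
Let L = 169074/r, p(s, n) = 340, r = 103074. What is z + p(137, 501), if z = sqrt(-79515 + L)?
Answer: 340 + 3*I*sqrt(2607314104786)/17179 ≈ 340.0 + 281.98*I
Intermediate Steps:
L = 28179/17179 (L = 169074/103074 = 169074*(1/103074) = 28179/17179 ≈ 1.6403)
z = 3*I*sqrt(2607314104786)/17179 (z = sqrt(-79515 + 28179/17179) = sqrt(-1365960006/17179) = 3*I*sqrt(2607314104786)/17179 ≈ 281.98*I)
z + p(137, 501) = 3*I*sqrt(2607314104786)/17179 + 340 = 340 + 3*I*sqrt(2607314104786)/17179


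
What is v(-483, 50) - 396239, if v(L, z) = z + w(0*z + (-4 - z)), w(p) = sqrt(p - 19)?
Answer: -396189 + I*sqrt(73) ≈ -3.9619e+5 + 8.544*I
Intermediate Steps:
w(p) = sqrt(-19 + p)
v(L, z) = z + sqrt(-23 - z) (v(L, z) = z + sqrt(-19 + (0*z + (-4 - z))) = z + sqrt(-19 + (0 + (-4 - z))) = z + sqrt(-19 + (-4 - z)) = z + sqrt(-23 - z))
v(-483, 50) - 396239 = (50 + sqrt(-23 - 1*50)) - 396239 = (50 + sqrt(-23 - 50)) - 396239 = (50 + sqrt(-73)) - 396239 = (50 + I*sqrt(73)) - 396239 = -396189 + I*sqrt(73)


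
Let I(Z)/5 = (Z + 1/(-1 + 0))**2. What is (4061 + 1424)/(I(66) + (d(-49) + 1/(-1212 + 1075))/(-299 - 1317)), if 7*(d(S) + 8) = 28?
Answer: 1214335120/4676906549 ≈ 0.25964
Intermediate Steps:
d(S) = -4 (d(S) = -8 + (1/7)*28 = -8 + 4 = -4)
I(Z) = 5*(-1 + Z)**2 (I(Z) = 5*(Z + 1/(-1 + 0))**2 = 5*(Z + 1/(-1))**2 = 5*(Z - 1)**2 = 5*(-1 + Z)**2)
(4061 + 1424)/(I(66) + (d(-49) + 1/(-1212 + 1075))/(-299 - 1317)) = (4061 + 1424)/(5*(-1 + 66)**2 + (-4 + 1/(-1212 + 1075))/(-299 - 1317)) = 5485/(5*65**2 + (-4 + 1/(-137))/(-1616)) = 5485/(5*4225 + (-4 - 1/137)*(-1/1616)) = 5485/(21125 - 549/137*(-1/1616)) = 5485/(21125 + 549/221392) = 5485/(4676906549/221392) = 5485*(221392/4676906549) = 1214335120/4676906549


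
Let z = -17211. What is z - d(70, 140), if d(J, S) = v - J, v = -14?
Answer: -17127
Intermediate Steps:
d(J, S) = -14 - J
z - d(70, 140) = -17211 - (-14 - 1*70) = -17211 - (-14 - 70) = -17211 - 1*(-84) = -17211 + 84 = -17127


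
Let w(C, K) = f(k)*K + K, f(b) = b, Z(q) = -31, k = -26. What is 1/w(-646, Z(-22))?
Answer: 1/775 ≈ 0.0012903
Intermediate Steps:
w(C, K) = -25*K (w(C, K) = -26*K + K = -25*K)
1/w(-646, Z(-22)) = 1/(-25*(-31)) = 1/775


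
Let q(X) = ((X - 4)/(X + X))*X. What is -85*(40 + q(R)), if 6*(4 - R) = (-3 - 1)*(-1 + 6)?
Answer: -10625/3 ≈ -3541.7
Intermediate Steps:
R = 22/3 (R = 4 - (-3 - 1)*(-1 + 6)/6 = 4 - (-2)*5/3 = 4 - ⅙*(-20) = 4 + 10/3 = 22/3 ≈ 7.3333)
q(X) = -2 + X/2 (q(X) = ((-4 + X)/((2*X)))*X = ((-4 + X)*(1/(2*X)))*X = ((-4 + X)/(2*X))*X = -2 + X/2)
-85*(40 + q(R)) = -85*(40 + (-2 + (½)*(22/3))) = -85*(40 + (-2 + 11/3)) = -85*(40 + 5/3) = -85*125/3 = -10625/3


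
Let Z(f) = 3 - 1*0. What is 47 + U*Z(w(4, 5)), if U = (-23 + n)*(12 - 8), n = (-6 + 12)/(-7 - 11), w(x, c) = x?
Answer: -233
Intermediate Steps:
Z(f) = 3 (Z(f) = 3 + 0 = 3)
n = -⅓ (n = 6/(-18) = 6*(-1/18) = -⅓ ≈ -0.33333)
U = -280/3 (U = (-23 - ⅓)*(12 - 8) = -70/3*4 = -280/3 ≈ -93.333)
47 + U*Z(w(4, 5)) = 47 - 280/3*3 = 47 - 280 = -233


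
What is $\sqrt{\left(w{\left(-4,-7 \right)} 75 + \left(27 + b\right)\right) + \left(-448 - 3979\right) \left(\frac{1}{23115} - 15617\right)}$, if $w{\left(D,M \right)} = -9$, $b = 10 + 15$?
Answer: $\frac{\sqrt{36939500035540995}}{23115} \approx 8314.8$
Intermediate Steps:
$b = 25$
$\sqrt{\left(w{\left(-4,-7 \right)} 75 + \left(27 + b\right)\right) + \left(-448 - 3979\right) \left(\frac{1}{23115} - 15617\right)} = \sqrt{\left(\left(-9\right) 75 + \left(27 + 25\right)\right) + \left(-448 - 3979\right) \left(\frac{1}{23115} - 15617\right)} = \sqrt{\left(-675 + 52\right) - 4427 \left(\frac{1}{23115} - 15617\right)} = \sqrt{-623 - - \frac{1598089245358}{23115}} = \sqrt{-623 + \frac{1598089245358}{23115}} = \sqrt{\frac{1598074844713}{23115}} = \frac{\sqrt{36939500035540995}}{23115}$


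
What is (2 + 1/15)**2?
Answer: 961/225 ≈ 4.2711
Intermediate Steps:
(2 + 1/15)**2 = (31/15)**2 = 961/225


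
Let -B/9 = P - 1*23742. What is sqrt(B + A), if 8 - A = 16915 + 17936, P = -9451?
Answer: sqrt(263894) ≈ 513.71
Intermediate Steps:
A = -34843 (A = 8 - (16915 + 17936) = 8 - 1*34851 = 8 - 34851 = -34843)
B = 298737 (B = -9*(-9451 - 1*23742) = -9*(-9451 - 23742) = -9*(-33193) = 298737)
sqrt(B + A) = sqrt(298737 - 34843) = sqrt(263894)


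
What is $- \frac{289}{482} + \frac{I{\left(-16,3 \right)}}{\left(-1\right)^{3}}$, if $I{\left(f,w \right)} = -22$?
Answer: $\frac{10315}{482} \approx 21.4$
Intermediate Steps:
$- \frac{289}{482} + \frac{I{\left(-16,3 \right)}}{\left(-1\right)^{3}} = - \frac{289}{482} - \frac{22}{\left(-1\right)^{3}} = \left(-289\right) \frac{1}{482} - \frac{22}{-1} = - \frac{289}{482} - -22 = - \frac{289}{482} + 22 = \frac{10315}{482}$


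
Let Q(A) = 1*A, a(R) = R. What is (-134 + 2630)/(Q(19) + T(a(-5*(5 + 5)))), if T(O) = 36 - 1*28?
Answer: 832/9 ≈ 92.444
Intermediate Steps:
T(O) = 8 (T(O) = 36 - 28 = 8)
Q(A) = A
(-134 + 2630)/(Q(19) + T(a(-5*(5 + 5)))) = (-134 + 2630)/(19 + 8) = 2496/27 = 2496*(1/27) = 832/9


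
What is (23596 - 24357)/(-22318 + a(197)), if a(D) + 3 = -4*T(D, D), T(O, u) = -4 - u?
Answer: 761/21517 ≈ 0.035367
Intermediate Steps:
a(D) = 13 + 4*D (a(D) = -3 - 4*(-4 - D) = -3 + (16 + 4*D) = 13 + 4*D)
(23596 - 24357)/(-22318 + a(197)) = (23596 - 24357)/(-22318 + (13 + 4*197)) = -761/(-22318 + (13 + 788)) = -761/(-22318 + 801) = -761/(-21517) = -761*(-1/21517) = 761/21517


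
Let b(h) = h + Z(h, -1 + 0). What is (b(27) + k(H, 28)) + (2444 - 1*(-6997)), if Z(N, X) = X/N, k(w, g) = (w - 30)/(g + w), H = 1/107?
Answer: 28372276/2997 ≈ 9466.9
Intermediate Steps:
H = 1/107 ≈ 0.0093458
k(w, g) = (-30 + w)/(g + w)
b(h) = h - 1/h (b(h) = h + (-1 + 0)/h = h - 1/h)
(b(27) + k(H, 28)) + (2444 - 1*(-6997)) = ((27 - 1/27) + (-30 + 1/107)/(28 + 1/107)) + (2444 - 1*(-6997)) = ((27 - 1*1/27) - 3209/107/(2997/107)) + (2444 + 6997) = ((27 - 1/27) + (107/2997)*(-3209/107)) + 9441 = (728/27 - 3209/2997) + 9441 = 77599/2997 + 9441 = 28372276/2997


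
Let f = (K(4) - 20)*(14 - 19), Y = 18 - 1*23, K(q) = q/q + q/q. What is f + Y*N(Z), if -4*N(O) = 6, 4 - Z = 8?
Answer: 195/2 ≈ 97.500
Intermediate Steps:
K(q) = 2 (K(q) = 1 + 1 = 2)
Y = -5 (Y = 18 - 23 = -5)
f = 90 (f = (2 - 20)*(14 - 19) = -18*(-5) = 90)
Z = -4 (Z = 4 - 1*8 = 4 - 8 = -4)
N(O) = -3/2 (N(O) = -1/4*6 = -3/2)
f + Y*N(Z) = 90 - 5*(-3/2) = 90 + 15/2 = 195/2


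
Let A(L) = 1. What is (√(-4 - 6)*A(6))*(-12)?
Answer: -12*I*√10 ≈ -37.947*I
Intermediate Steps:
(√(-4 - 6)*A(6))*(-12) = (√(-4 - 6)*1)*(-12) = (√(-10)*1)*(-12) = ((I*√10)*1)*(-12) = (I*√10)*(-12) = -12*I*√10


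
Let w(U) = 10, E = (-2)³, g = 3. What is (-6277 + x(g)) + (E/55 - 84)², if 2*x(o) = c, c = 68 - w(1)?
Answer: 2518184/3025 ≈ 832.46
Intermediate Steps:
E = -8
c = 58 (c = 68 - 1*10 = 68 - 10 = 58)
x(o) = 29 (x(o) = (½)*58 = 29)
(-6277 + x(g)) + (E/55 - 84)² = (-6277 + 29) + (-8/55 - 84)² = -6248 + (-8*1/55 - 84)² = -6248 + (-8/55 - 84)² = -6248 + (-4628/55)² = -6248 + 21418384/3025 = 2518184/3025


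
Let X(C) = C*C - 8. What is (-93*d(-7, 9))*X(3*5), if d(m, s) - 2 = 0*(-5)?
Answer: -40362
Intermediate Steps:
X(C) = -8 + C² (X(C) = C² - 8 = -8 + C²)
d(m, s) = 2 (d(m, s) = 2 + 0*(-5) = 2 + 0 = 2)
(-93*d(-7, 9))*X(3*5) = (-93*2)*(-8 + (3*5)²) = -186*(-8 + 15²) = -186*(-8 + 225) = -186*217 = -40362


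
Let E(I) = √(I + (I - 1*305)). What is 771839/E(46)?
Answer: -771839*I*√213/213 ≈ -52886.0*I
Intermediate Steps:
E(I) = √(-305 + 2*I) (E(I) = √(I + (I - 305)) = √(I + (-305 + I)) = √(-305 + 2*I))
771839/E(46) = 771839/(√(-305 + 2*46)) = 771839/(√(-305 + 92)) = 771839/(√(-213)) = 771839/((I*√213)) = 771839*(-I*√213/213) = -771839*I*√213/213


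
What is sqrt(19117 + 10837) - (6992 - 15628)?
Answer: 8636 + sqrt(29954) ≈ 8809.1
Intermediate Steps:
sqrt(19117 + 10837) - (6992 - 15628) = sqrt(29954) - 1*(-8636) = sqrt(29954) + 8636 = 8636 + sqrt(29954)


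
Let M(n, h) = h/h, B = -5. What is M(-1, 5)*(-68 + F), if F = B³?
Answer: -193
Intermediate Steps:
M(n, h) = 1
F = -125 (F = (-5)³ = -125)
M(-1, 5)*(-68 + F) = 1*(-68 - 125) = 1*(-193) = -193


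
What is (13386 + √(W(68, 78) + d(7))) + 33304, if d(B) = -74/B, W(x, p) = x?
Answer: 46690 + √2814/7 ≈ 46698.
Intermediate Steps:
(13386 + √(W(68, 78) + d(7))) + 33304 = (13386 + √(68 - 74/7)) + 33304 = (13386 + √(402/7)) + 33304 = (13386 + √2814/7) + 33304 = 46690 + √2814/7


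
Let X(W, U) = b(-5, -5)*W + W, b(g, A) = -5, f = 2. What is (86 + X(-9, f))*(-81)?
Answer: -9882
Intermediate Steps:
X(W, U) = -4*W (X(W, U) = -5*W + W = -4*W)
(86 + X(-9, f))*(-81) = (86 - 4*(-9))*(-81) = (86 + 36)*(-81) = 122*(-81) = -9882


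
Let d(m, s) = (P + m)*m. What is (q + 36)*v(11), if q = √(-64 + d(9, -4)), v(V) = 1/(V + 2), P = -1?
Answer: 36/13 + 2*√2/13 ≈ 2.9868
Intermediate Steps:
d(m, s) = m*(-1 + m) (d(m, s) = (-1 + m)*m = m*(-1 + m))
v(V) = 1/(2 + V)
q = 2*√2 (q = √(-64 + 9*(-1 + 9)) = √(-64 + 9*8) = √(-64 + 72) = √8 = 2*√2 ≈ 2.8284)
(q + 36)*v(11) = (2*√2 + 36)/(2 + 11) = (36 + 2*√2)/13 = (36 + 2*√2)*(1/13) = 36/13 + 2*√2/13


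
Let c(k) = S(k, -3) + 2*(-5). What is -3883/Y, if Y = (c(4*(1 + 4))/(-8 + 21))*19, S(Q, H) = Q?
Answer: -50479/190 ≈ -265.68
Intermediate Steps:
c(k) = -10 + k (c(k) = k + 2*(-5) = k - 10 = -10 + k)
Y = 190/13 (Y = ((-10 + 4*(1 + 4))/(-8 + 21))*19 = ((-10 + 4*5)/13)*19 = ((-10 + 20)/13)*19 = ((1/13)*10)*19 = (10/13)*19 = 190/13 ≈ 14.615)
-3883/Y = -3883/190/13 = -3883*13/190 = -50479/190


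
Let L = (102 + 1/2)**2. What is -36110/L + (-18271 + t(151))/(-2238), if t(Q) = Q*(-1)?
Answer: 45092783/9405195 ≈ 4.7945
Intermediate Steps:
t(Q) = -Q
L = 42025/4 (L = (102 + 1/2)**2 = (205/2)**2 = 42025/4 ≈ 10506.)
-36110/L + (-18271 + t(151))/(-2238) = -36110/42025/4 + (-18271 - 1*151)/(-2238) = -36110*4/42025 + (-18271 - 151)*(-1/2238) = -28888/8405 - 18422*(-1/2238) = -28888/8405 + 9211/1119 = 45092783/9405195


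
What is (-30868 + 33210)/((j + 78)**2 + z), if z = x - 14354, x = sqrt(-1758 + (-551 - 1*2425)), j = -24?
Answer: -13393898/65416289 - 3513*I*sqrt(526)/65416289 ≈ -0.20475 - 0.0012316*I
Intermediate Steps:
x = 3*I*sqrt(526) (x = sqrt(-1758 + (-551 - 2425)) = sqrt(-1758 - 2976) = sqrt(-4734) = 3*I*sqrt(526) ≈ 68.804*I)
z = -14354 + 3*I*sqrt(526) (z = 3*I*sqrt(526) - 14354 = -14354 + 3*I*sqrt(526) ≈ -14354.0 + 68.804*I)
(-30868 + 33210)/((j + 78)**2 + z) = (-30868 + 33210)/((-24 + 78)**2 + (-14354 + 3*I*sqrt(526))) = 2342/(54**2 + (-14354 + 3*I*sqrt(526))) = 2342/(2916 + (-14354 + 3*I*sqrt(526))) = 2342/(-11438 + 3*I*sqrt(526))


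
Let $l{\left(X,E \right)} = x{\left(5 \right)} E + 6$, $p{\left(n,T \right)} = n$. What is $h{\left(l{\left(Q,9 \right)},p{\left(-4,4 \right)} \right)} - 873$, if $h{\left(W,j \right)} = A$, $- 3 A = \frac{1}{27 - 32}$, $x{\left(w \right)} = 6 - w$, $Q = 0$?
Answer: $- \frac{13094}{15} \approx -872.93$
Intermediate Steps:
$l{\left(X,E \right)} = 6 + E$ ($l{\left(X,E \right)} = \left(6 - 5\right) E + 6 = 1 E + 6 = E + 6 = 6 + E$)
$A = \frac{1}{15}$ ($A = - \frac{1}{3 \left(27 - 32\right)} = - \frac{1}{3 \left(-5\right)} = \left(- \frac{1}{3}\right) \left(- \frac{1}{5}\right) = \frac{1}{15} \approx 0.066667$)
$h{\left(W,j \right)} = \frac{1}{15}$
$h{\left(l{\left(Q,9 \right)},p{\left(-4,4 \right)} \right)} - 873 = \frac{1}{15} - 873 = - \frac{13094}{15}$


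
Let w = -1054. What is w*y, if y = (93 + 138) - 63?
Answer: -177072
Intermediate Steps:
y = 168 (y = 231 - 63 = 168)
w*y = -1054*168 = -177072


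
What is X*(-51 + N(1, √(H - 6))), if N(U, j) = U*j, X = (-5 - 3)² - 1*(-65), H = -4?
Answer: -6579 + 129*I*√10 ≈ -6579.0 + 407.93*I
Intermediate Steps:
X = 129 (X = (-8)² + 65 = 64 + 65 = 129)
X*(-51 + N(1, √(H - 6))) = 129*(-51 + 1*√(-4 - 6)) = 129*(-51 + 1*√(-10)) = 129*(-51 + 1*(I*√10)) = 129*(-51 + I*√10) = -6579 + 129*I*√10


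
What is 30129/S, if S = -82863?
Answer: -913/2511 ≈ -0.36360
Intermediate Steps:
30129/S = 30129/(-82863) = 30129*(-1/82863) = -913/2511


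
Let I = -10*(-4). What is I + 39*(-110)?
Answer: -4250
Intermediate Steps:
I = 40
I + 39*(-110) = 40 + 39*(-110) = 40 - 4290 = -4250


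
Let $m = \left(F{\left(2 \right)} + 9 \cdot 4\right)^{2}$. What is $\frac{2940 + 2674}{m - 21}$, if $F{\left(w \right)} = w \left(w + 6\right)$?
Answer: $\frac{5614}{2683} \approx 2.0924$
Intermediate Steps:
$F{\left(w \right)} = w \left(6 + w\right)$
$m = 2704$ ($m = \left(2 \left(6 + 2\right) + 9 \cdot 4\right)^{2} = \left(2 \cdot 8 + 36\right)^{2} = \left(16 + 36\right)^{2} = 52^{2} = 2704$)
$\frac{2940 + 2674}{m - 21} = \frac{2940 + 2674}{2704 - 21} = \frac{5614}{2683}$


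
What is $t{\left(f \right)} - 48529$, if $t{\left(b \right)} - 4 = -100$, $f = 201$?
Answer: $-48625$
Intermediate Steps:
$t{\left(b \right)} = -96$ ($t{\left(b \right)} = 4 - 100 = -96$)
$t{\left(f \right)} - 48529 = -96 - 48529 = -48625$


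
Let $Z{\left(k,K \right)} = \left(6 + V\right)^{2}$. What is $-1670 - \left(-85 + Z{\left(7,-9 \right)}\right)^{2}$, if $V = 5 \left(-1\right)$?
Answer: $-8726$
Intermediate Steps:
$V = -5$
$Z{\left(k,K \right)} = 1$ ($Z{\left(k,K \right)} = \left(6 - 5\right)^{2} = 1^{2} = 1$)
$-1670 - \left(-85 + Z{\left(7,-9 \right)}\right)^{2} = -1670 - \left(-85 + 1\right)^{2} = -1670 - \left(-84\right)^{2} = -1670 - 7056 = -8726$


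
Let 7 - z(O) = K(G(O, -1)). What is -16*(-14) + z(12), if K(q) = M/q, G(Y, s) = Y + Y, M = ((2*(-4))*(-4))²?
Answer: 565/3 ≈ 188.33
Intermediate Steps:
M = 1024 (M = (-8*(-4))² = 32² = 1024)
G(Y, s) = 2*Y
K(q) = 1024/q
z(O) = 7 - 512/O (z(O) = 7 - 1024/(2*O) = 7 - 1024*1/(2*O) = 7 - 512/O)
-16*(-14) + z(12) = -16*(-14) + (7 - 512/12) = 224 + (7 - 512*1/12) = 224 + (7 - 128/3) = 224 - 107/3 = 565/3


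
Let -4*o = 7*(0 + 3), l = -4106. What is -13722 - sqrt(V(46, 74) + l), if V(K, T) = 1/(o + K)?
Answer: -13722 - I*sqrt(109091662)/163 ≈ -13722.0 - 64.078*I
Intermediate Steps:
o = -21/4 (o = -7*(0 + 3)/4 = -7*3/4 = -1/4*21 = -21/4 ≈ -5.2500)
V(K, T) = 1/(-21/4 + K)
-13722 - sqrt(V(46, 74) + l) = -13722 - sqrt(4/(-21 + 4*46) - 4106) = -13722 - sqrt(4/(-21 + 184) - 4106) = -13722 - sqrt(4/163 - 4106) = -13722 - sqrt(-669274/163) = -13722 - I*sqrt(109091662)/163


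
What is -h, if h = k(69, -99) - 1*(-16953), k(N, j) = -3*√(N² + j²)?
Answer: -16953 + 9*√1618 ≈ -16591.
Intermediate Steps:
h = 16953 - 9*√1618 (h = -3*√(69² + (-99)²) - 1*(-16953) = -3*√(4761 + 9801) + 16953 = -9*√1618 + 16953 = 16953 - 9*√1618 ≈ 16591.)
-h = -(16953 - 9*√1618) = -16953 + 9*√1618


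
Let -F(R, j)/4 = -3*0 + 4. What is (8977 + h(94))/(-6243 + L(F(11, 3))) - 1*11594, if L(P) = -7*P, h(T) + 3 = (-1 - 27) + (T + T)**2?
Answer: -71127104/6131 ≈ -11601.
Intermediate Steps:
F(R, j) = -16 (F(R, j) = -4*(-3*0 + 4) = -4*(0 + 4) = -4*4 = -16)
h(T) = -31 + 4*T**2 (h(T) = -3 + ((-1 - 27) + (T + T)**2) = -3 + (-28 + (2*T)**2) = -3 + (-28 + 4*T**2) = -31 + 4*T**2)
(8977 + h(94))/(-6243 + L(F(11, 3))) - 1*11594 = (8977 + (-31 + 4*94**2))/(-6243 - 7*(-16)) - 1*11594 = (8977 + (-31 + 4*8836))/(-6243 + 112) - 11594 = (8977 + (-31 + 35344))/(-6131) - 11594 = (8977 + 35313)*(-1/6131) - 11594 = 44290*(-1/6131) - 11594 = -44290/6131 - 11594 = -71127104/6131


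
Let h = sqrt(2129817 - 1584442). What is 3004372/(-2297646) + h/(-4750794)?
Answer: -1502186/1148823 - 5*sqrt(21815)/4750794 ≈ -1.3077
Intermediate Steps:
h = 5*sqrt(21815) (h = sqrt(545375) = 5*sqrt(21815) ≈ 738.50)
3004372/(-2297646) + h/(-4750794) = 3004372/(-2297646) + (5*sqrt(21815))/(-4750794) = 3004372*(-1/2297646) + (5*sqrt(21815))*(-1/4750794) = -1502186/1148823 - 5*sqrt(21815)/4750794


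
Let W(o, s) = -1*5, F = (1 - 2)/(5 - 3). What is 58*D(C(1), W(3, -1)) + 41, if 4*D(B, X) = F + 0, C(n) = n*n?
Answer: 135/4 ≈ 33.750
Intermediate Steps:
F = -½ (F = -1/2 = -1*½ = -½ ≈ -0.50000)
W(o, s) = -5
C(n) = n²
D(B, X) = -⅛ (D(B, X) = (-½ + 0)/4 = (¼)*(-½) = -⅛)
58*D(C(1), W(3, -1)) + 41 = 58*(-⅛) + 41 = -29/4 + 41 = 135/4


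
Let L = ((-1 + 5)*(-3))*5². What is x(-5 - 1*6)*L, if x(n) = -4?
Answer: 1200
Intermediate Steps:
L = -300 (L = (4*(-3))*25 = -12*25 = -300)
x(-5 - 1*6)*L = -4*(-300) = 1200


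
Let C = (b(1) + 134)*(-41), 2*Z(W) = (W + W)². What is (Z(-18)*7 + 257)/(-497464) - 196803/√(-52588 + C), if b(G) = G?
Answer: -4793/497464 + 196803*I*√58123/58123 ≈ -0.0096349 + 816.31*I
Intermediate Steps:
Z(W) = 2*W² (Z(W) = (W + W)²/2 = (2*W)²/2 = (4*W²)/2 = 2*W²)
C = -5535 (C = (1 + 134)*(-41) = 135*(-41) = -5535)
(Z(-18)*7 + 257)/(-497464) - 196803/√(-52588 + C) = ((2*(-18)²)*7 + 257)/(-497464) - 196803/√(-52588 - 5535) = ((2*324)*7 + 257)*(-1/497464) - 196803*(-I*√58123/58123) = (648*7 + 257)*(-1/497464) - 196803*(-I*√58123/58123) = (4536 + 257)*(-1/497464) - (-196803)*I*√58123/58123 = 4793*(-1/497464) + 196803*I*√58123/58123 = -4793/497464 + 196803*I*√58123/58123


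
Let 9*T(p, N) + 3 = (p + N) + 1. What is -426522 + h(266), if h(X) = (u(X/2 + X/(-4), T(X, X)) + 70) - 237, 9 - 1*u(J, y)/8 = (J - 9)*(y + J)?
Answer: -4358663/9 ≈ -4.8430e+5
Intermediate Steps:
T(p, N) = -2/9 + N/9 + p/9 (T(p, N) = -1/3 + ((p + N) + 1)/9 = -1/3 + ((N + p) + 1)/9 = -1/3 + (1 + N + p)/9 = -1/3 + (1/9 + N/9 + p/9) = -2/9 + N/9 + p/9)
u(J, y) = 72 - 8*(-9 + J)*(J + y) (u(J, y) = 72 - 8*(J - 9)*(y + J) = 72 - 8*(-9 + J)*(J + y))
h(X) = -111 + 34*X - X**2/2 - 2*X*(-2/9 + 2*X/9) (h(X) = ((72 - 8*(X/2 + X/(-4))**2 + 72*(X/2 + X/(-4)) + 72*(-2/9 + X/9 + X/9) - 8*(X/2 + X/(-4))*(-2/9 + X/9 + X/9)) + 70) - 237 = ((72 - 8*(X*(1/2) + X*(-1/4))**2 + 72*(X*(1/2) + X*(-1/4)) + 72*(-2/9 + 2*X/9) - 8*(X*(1/2) + X*(-1/4))*(-2/9 + 2*X/9)) + 70) - 237 = ((72 - 8*(X/2 - X/4)**2 + 72*(X/2 - X/4) + (-16 + 16*X) - 8*(X/2 - X/4)*(-2/9 + 2*X/9)) + 70) - 237 = ((72 - 8*X**2/16 + 72*(X/4) + (-16 + 16*X) - 8*X/4*(-2/9 + 2*X/9)) + 70) - 237 = ((72 - X**2/2 + 18*X + (-16 + 16*X) - 2*X*(-2/9 + 2*X/9)) + 70) - 237 = ((56 + 34*X - X**2/2 - 2*X*(-2/9 + 2*X/9)) + 70) - 237 = (126 + 34*X - X**2/2 - 2*X*(-2/9 + 2*X/9)) - 237 = -111 + 34*X - X**2/2 - 2*X*(-2/9 + 2*X/9))
-426522 + h(266) = -426522 + (-111 - 17/18*266**2 + (310/9)*266) = -426522 + (-111 - 17/18*70756 + 82460/9) = -426522 + (-111 - 601426/9 + 82460/9) = -426522 - 519965/9 = -4358663/9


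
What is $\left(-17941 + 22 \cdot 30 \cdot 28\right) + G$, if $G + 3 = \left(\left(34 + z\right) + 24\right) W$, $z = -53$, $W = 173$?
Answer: $1401$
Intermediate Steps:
$G = 862$ ($G = -3 + \left(\left(34 - 53\right) + 24\right) 173 = -3 + \left(-19 + 24\right) 173 = -3 + 5 \cdot 173 = -3 + 865 = 862$)
$\left(-17941 + 22 \cdot 30 \cdot 28\right) + G = \left(-17941 + 22 \cdot 30 \cdot 28\right) + 862 = \left(-17941 + 660 \cdot 28\right) + 862 = \left(-17941 + 18480\right) + 862 = 539 + 862 = 1401$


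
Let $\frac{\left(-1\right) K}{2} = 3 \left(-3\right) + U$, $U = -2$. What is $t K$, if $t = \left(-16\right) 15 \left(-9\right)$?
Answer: $47520$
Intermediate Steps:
$t = 2160$ ($t = \left(-240\right) \left(-9\right) = 2160$)
$K = 22$ ($K = - 2 \left(3 \left(-3\right) - 2\right) = - 2 \left(-9 - 2\right) = \left(-2\right) \left(-11\right) = 22$)
$t K = 2160 \cdot 22 = 47520$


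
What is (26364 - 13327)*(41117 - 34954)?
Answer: 80347031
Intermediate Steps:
(26364 - 13327)*(41117 - 34954) = 13037*6163 = 80347031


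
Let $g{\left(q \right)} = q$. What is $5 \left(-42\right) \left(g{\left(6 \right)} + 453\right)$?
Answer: $-96390$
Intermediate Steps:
$5 \left(-42\right) \left(g{\left(6 \right)} + 453\right) = 5 \left(-42\right) \left(6 + 453\right) = \left(-210\right) 459 = -96390$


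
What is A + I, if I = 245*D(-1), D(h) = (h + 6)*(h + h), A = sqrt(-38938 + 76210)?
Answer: -2450 + 2*sqrt(9318) ≈ -2256.9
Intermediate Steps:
A = 2*sqrt(9318) (A = sqrt(37272) = 2*sqrt(9318) ≈ 193.06)
D(h) = 2*h*(6 + h) (D(h) = (6 + h)*(2*h) = 2*h*(6 + h))
I = -2450 (I = 245*(2*(-1)*(6 - 1)) = 245*(2*(-1)*5) = 245*(-10) = -2450)
A + I = 2*sqrt(9318) - 2450 = -2450 + 2*sqrt(9318)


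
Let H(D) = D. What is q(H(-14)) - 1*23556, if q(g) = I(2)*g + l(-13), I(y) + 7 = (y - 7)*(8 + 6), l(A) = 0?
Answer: -22478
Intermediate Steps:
I(y) = -105 + 14*y (I(y) = -7 + (y - 7)*(8 + 6) = -7 + (-7 + y)*14 = -7 + (-98 + 14*y) = -105 + 14*y)
q(g) = -77*g (q(g) = (-105 + 14*2)*g + 0 = (-105 + 28)*g + 0 = -77*g + 0 = -77*g)
q(H(-14)) - 1*23556 = -77*(-14) - 1*23556 = 1078 - 23556 = -22478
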